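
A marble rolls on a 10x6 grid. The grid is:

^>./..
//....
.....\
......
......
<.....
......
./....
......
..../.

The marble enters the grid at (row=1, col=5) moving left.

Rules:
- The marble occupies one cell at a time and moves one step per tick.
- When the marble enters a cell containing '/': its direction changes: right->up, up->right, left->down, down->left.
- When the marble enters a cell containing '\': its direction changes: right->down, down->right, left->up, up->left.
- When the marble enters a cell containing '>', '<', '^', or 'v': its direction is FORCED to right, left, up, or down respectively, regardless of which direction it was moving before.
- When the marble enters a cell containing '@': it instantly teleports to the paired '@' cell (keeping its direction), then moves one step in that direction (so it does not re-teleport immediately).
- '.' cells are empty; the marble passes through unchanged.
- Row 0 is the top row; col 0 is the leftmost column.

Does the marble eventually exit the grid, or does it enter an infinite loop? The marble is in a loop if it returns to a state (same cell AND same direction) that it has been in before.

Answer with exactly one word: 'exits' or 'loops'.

Answer: exits

Derivation:
Step 1: enter (1,5), '.' pass, move left to (1,4)
Step 2: enter (1,4), '.' pass, move left to (1,3)
Step 3: enter (1,3), '.' pass, move left to (1,2)
Step 4: enter (1,2), '.' pass, move left to (1,1)
Step 5: enter (1,1), '/' deflects left->down, move down to (2,1)
Step 6: enter (2,1), '.' pass, move down to (3,1)
Step 7: enter (3,1), '.' pass, move down to (4,1)
Step 8: enter (4,1), '.' pass, move down to (5,1)
Step 9: enter (5,1), '.' pass, move down to (6,1)
Step 10: enter (6,1), '.' pass, move down to (7,1)
Step 11: enter (7,1), '/' deflects down->left, move left to (7,0)
Step 12: enter (7,0), '.' pass, move left to (7,-1)
Step 13: at (7,-1) — EXIT via left edge, pos 7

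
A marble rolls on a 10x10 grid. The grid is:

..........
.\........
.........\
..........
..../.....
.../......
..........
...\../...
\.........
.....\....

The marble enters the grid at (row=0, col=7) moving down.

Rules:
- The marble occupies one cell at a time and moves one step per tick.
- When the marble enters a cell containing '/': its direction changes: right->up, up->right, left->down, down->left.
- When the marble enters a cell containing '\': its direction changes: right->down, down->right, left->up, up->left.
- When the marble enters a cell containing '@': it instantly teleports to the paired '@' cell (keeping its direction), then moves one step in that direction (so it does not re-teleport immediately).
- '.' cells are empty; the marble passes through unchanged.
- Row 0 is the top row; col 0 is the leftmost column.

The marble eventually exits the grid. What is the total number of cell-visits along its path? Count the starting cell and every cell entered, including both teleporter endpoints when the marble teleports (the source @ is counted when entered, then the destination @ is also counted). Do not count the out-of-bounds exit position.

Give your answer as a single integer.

Answer: 10

Derivation:
Step 1: enter (0,7), '.' pass, move down to (1,7)
Step 2: enter (1,7), '.' pass, move down to (2,7)
Step 3: enter (2,7), '.' pass, move down to (3,7)
Step 4: enter (3,7), '.' pass, move down to (4,7)
Step 5: enter (4,7), '.' pass, move down to (5,7)
Step 6: enter (5,7), '.' pass, move down to (6,7)
Step 7: enter (6,7), '.' pass, move down to (7,7)
Step 8: enter (7,7), '.' pass, move down to (8,7)
Step 9: enter (8,7), '.' pass, move down to (9,7)
Step 10: enter (9,7), '.' pass, move down to (10,7)
Step 11: at (10,7) — EXIT via bottom edge, pos 7
Path length (cell visits): 10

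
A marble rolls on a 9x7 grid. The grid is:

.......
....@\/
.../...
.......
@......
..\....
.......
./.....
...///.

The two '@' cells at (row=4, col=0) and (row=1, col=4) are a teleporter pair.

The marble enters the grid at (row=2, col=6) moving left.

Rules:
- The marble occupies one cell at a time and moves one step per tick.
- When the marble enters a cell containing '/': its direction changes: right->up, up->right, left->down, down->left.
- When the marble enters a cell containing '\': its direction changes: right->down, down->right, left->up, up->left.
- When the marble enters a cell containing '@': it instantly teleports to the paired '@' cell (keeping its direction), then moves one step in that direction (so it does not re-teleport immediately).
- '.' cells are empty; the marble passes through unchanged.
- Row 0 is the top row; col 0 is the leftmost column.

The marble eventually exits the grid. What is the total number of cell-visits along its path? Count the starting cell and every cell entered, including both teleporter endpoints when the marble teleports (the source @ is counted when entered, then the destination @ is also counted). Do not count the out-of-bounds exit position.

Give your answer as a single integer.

Step 1: enter (2,6), '.' pass, move left to (2,5)
Step 2: enter (2,5), '.' pass, move left to (2,4)
Step 3: enter (2,4), '.' pass, move left to (2,3)
Step 4: enter (2,3), '/' deflects left->down, move down to (3,3)
Step 5: enter (3,3), '.' pass, move down to (4,3)
Step 6: enter (4,3), '.' pass, move down to (5,3)
Step 7: enter (5,3), '.' pass, move down to (6,3)
Step 8: enter (6,3), '.' pass, move down to (7,3)
Step 9: enter (7,3), '.' pass, move down to (8,3)
Step 10: enter (8,3), '/' deflects down->left, move left to (8,2)
Step 11: enter (8,2), '.' pass, move left to (8,1)
Step 12: enter (8,1), '.' pass, move left to (8,0)
Step 13: enter (8,0), '.' pass, move left to (8,-1)
Step 14: at (8,-1) — EXIT via left edge, pos 8
Path length (cell visits): 13

Answer: 13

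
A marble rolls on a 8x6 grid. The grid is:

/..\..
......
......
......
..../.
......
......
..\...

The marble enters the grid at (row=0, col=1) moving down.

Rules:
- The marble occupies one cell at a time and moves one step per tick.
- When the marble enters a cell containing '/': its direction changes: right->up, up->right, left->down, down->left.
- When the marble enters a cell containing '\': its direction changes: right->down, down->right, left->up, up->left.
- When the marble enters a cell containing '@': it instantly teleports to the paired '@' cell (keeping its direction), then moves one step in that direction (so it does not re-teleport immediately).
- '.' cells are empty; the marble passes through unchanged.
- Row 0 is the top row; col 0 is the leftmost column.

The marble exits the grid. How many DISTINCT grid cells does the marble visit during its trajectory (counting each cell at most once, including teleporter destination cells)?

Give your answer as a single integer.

Answer: 8

Derivation:
Step 1: enter (0,1), '.' pass, move down to (1,1)
Step 2: enter (1,1), '.' pass, move down to (2,1)
Step 3: enter (2,1), '.' pass, move down to (3,1)
Step 4: enter (3,1), '.' pass, move down to (4,1)
Step 5: enter (4,1), '.' pass, move down to (5,1)
Step 6: enter (5,1), '.' pass, move down to (6,1)
Step 7: enter (6,1), '.' pass, move down to (7,1)
Step 8: enter (7,1), '.' pass, move down to (8,1)
Step 9: at (8,1) — EXIT via bottom edge, pos 1
Distinct cells visited: 8 (path length 8)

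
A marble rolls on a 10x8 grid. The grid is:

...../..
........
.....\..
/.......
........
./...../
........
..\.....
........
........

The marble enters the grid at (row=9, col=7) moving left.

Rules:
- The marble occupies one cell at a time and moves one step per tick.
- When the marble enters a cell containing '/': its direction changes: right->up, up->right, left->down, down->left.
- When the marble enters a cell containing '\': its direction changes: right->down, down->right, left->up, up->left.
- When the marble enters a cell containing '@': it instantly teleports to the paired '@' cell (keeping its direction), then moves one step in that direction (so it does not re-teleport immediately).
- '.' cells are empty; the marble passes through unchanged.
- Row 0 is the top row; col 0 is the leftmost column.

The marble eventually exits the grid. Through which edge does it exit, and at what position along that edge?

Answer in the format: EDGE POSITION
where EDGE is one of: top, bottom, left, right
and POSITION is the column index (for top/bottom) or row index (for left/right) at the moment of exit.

Answer: left 9

Derivation:
Step 1: enter (9,7), '.' pass, move left to (9,6)
Step 2: enter (9,6), '.' pass, move left to (9,5)
Step 3: enter (9,5), '.' pass, move left to (9,4)
Step 4: enter (9,4), '.' pass, move left to (9,3)
Step 5: enter (9,3), '.' pass, move left to (9,2)
Step 6: enter (9,2), '.' pass, move left to (9,1)
Step 7: enter (9,1), '.' pass, move left to (9,0)
Step 8: enter (9,0), '.' pass, move left to (9,-1)
Step 9: at (9,-1) — EXIT via left edge, pos 9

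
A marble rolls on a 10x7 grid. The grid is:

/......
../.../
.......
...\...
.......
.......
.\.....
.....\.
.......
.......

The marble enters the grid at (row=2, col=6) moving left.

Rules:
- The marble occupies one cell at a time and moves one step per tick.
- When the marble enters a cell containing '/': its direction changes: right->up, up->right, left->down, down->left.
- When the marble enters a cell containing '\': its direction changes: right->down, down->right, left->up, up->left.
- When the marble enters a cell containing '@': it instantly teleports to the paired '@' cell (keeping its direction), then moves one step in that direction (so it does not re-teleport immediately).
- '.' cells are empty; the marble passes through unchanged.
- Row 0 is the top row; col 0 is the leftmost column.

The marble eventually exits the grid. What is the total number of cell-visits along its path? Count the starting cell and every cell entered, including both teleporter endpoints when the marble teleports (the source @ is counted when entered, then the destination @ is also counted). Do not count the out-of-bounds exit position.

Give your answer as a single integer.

Step 1: enter (2,6), '.' pass, move left to (2,5)
Step 2: enter (2,5), '.' pass, move left to (2,4)
Step 3: enter (2,4), '.' pass, move left to (2,3)
Step 4: enter (2,3), '.' pass, move left to (2,2)
Step 5: enter (2,2), '.' pass, move left to (2,1)
Step 6: enter (2,1), '.' pass, move left to (2,0)
Step 7: enter (2,0), '.' pass, move left to (2,-1)
Step 8: at (2,-1) — EXIT via left edge, pos 2
Path length (cell visits): 7

Answer: 7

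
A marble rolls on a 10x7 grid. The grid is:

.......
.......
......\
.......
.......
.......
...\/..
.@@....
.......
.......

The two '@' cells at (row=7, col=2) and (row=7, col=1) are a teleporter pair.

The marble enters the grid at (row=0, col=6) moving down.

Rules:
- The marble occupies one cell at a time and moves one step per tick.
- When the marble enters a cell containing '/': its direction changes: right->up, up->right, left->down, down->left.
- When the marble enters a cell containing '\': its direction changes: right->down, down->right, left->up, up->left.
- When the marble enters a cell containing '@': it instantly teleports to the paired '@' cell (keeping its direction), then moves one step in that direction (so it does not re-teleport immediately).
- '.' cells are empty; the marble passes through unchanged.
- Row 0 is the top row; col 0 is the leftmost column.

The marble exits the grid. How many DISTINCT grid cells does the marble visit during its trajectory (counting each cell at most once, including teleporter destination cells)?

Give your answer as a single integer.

Answer: 3

Derivation:
Step 1: enter (0,6), '.' pass, move down to (1,6)
Step 2: enter (1,6), '.' pass, move down to (2,6)
Step 3: enter (2,6), '\' deflects down->right, move right to (2,7)
Step 4: at (2,7) — EXIT via right edge, pos 2
Distinct cells visited: 3 (path length 3)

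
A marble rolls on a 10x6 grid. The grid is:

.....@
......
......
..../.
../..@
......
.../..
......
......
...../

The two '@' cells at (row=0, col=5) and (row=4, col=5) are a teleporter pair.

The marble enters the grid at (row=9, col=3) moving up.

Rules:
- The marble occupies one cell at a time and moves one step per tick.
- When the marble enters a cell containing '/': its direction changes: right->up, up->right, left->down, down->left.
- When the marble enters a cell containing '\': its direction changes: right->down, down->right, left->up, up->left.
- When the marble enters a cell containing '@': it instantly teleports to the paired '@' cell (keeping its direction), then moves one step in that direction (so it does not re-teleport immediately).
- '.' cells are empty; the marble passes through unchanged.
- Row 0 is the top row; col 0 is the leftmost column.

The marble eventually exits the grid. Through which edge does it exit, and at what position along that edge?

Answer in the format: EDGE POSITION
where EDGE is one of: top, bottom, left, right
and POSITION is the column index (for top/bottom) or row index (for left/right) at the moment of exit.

Step 1: enter (9,3), '.' pass, move up to (8,3)
Step 2: enter (8,3), '.' pass, move up to (7,3)
Step 3: enter (7,3), '.' pass, move up to (6,3)
Step 4: enter (6,3), '/' deflects up->right, move right to (6,4)
Step 5: enter (6,4), '.' pass, move right to (6,5)
Step 6: enter (6,5), '.' pass, move right to (6,6)
Step 7: at (6,6) — EXIT via right edge, pos 6

Answer: right 6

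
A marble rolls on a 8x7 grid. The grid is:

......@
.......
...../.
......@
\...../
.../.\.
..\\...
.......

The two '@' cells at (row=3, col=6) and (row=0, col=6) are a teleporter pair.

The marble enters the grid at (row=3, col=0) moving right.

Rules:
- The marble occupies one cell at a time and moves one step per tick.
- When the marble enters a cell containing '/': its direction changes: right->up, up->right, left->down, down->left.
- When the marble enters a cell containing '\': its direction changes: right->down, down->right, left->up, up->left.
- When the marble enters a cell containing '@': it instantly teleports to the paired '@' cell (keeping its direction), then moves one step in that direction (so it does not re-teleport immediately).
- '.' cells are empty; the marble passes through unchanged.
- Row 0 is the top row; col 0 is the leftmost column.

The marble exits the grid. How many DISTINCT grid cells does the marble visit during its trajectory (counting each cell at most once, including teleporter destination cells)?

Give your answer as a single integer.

Step 1: enter (3,0), '.' pass, move right to (3,1)
Step 2: enter (3,1), '.' pass, move right to (3,2)
Step 3: enter (3,2), '.' pass, move right to (3,3)
Step 4: enter (3,3), '.' pass, move right to (3,4)
Step 5: enter (3,4), '.' pass, move right to (3,5)
Step 6: enter (3,5), '.' pass, move right to (3,6)
Step 7: enter (3,6), '@' teleport (3,6)->(0,6), also enter (0,6), move right to (0,7)
Step 8: at (0,7) — EXIT via right edge, pos 0
Distinct cells visited: 8 (path length 8)

Answer: 8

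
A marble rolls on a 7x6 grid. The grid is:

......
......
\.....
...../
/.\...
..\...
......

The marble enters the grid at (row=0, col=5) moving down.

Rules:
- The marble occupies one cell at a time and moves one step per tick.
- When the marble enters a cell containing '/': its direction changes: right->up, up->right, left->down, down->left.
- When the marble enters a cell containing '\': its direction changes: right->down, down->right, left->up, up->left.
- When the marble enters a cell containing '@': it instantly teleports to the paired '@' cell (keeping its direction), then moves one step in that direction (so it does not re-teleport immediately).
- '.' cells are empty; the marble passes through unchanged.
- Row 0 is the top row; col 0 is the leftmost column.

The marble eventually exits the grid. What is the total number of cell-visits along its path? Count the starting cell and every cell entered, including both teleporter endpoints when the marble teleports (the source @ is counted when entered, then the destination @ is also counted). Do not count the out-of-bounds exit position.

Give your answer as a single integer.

Answer: 9

Derivation:
Step 1: enter (0,5), '.' pass, move down to (1,5)
Step 2: enter (1,5), '.' pass, move down to (2,5)
Step 3: enter (2,5), '.' pass, move down to (3,5)
Step 4: enter (3,5), '/' deflects down->left, move left to (3,4)
Step 5: enter (3,4), '.' pass, move left to (3,3)
Step 6: enter (3,3), '.' pass, move left to (3,2)
Step 7: enter (3,2), '.' pass, move left to (3,1)
Step 8: enter (3,1), '.' pass, move left to (3,0)
Step 9: enter (3,0), '.' pass, move left to (3,-1)
Step 10: at (3,-1) — EXIT via left edge, pos 3
Path length (cell visits): 9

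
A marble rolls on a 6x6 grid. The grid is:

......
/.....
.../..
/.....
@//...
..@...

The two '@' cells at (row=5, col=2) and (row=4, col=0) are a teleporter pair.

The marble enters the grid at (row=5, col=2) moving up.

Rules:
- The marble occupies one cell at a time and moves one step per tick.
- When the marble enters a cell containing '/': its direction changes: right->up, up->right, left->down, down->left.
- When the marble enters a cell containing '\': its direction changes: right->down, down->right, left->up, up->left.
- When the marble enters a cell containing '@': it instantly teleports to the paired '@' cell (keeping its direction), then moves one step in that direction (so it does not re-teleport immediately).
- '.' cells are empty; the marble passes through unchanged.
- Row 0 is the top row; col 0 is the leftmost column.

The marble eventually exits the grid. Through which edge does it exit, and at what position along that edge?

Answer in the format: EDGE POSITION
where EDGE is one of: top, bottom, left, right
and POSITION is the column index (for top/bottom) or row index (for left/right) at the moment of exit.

Step 1: enter (5,2), '@' teleport (5,2)->(4,0), also enter (4,0), move up to (3,0)
Step 2: enter (3,0), '/' deflects up->right, move right to (3,1)
Step 3: enter (3,1), '.' pass, move right to (3,2)
Step 4: enter (3,2), '.' pass, move right to (3,3)
Step 5: enter (3,3), '.' pass, move right to (3,4)
Step 6: enter (3,4), '.' pass, move right to (3,5)
Step 7: enter (3,5), '.' pass, move right to (3,6)
Step 8: at (3,6) — EXIT via right edge, pos 3

Answer: right 3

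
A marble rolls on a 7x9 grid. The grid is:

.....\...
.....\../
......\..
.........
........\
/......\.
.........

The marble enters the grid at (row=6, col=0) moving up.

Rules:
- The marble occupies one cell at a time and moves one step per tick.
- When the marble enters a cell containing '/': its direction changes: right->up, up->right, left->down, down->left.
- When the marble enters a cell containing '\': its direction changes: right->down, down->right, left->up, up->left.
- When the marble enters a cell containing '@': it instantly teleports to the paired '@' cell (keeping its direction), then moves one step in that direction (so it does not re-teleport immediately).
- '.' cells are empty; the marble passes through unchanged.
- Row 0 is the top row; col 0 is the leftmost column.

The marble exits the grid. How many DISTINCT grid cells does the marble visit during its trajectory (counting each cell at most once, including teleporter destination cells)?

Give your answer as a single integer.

Answer: 10

Derivation:
Step 1: enter (6,0), '.' pass, move up to (5,0)
Step 2: enter (5,0), '/' deflects up->right, move right to (5,1)
Step 3: enter (5,1), '.' pass, move right to (5,2)
Step 4: enter (5,2), '.' pass, move right to (5,3)
Step 5: enter (5,3), '.' pass, move right to (5,4)
Step 6: enter (5,4), '.' pass, move right to (5,5)
Step 7: enter (5,5), '.' pass, move right to (5,6)
Step 8: enter (5,6), '.' pass, move right to (5,7)
Step 9: enter (5,7), '\' deflects right->down, move down to (6,7)
Step 10: enter (6,7), '.' pass, move down to (7,7)
Step 11: at (7,7) — EXIT via bottom edge, pos 7
Distinct cells visited: 10 (path length 10)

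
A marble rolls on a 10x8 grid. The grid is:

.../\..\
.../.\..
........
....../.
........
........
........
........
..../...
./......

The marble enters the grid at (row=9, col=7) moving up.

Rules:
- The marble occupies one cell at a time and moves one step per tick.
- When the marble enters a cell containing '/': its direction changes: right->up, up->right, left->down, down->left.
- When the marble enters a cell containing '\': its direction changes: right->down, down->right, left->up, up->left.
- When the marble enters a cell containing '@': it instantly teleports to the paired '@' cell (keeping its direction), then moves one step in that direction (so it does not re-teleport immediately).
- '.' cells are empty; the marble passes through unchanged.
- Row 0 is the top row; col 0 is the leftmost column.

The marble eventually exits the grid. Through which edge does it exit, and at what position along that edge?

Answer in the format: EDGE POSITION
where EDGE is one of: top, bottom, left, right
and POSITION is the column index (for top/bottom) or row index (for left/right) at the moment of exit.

Answer: top 4

Derivation:
Step 1: enter (9,7), '.' pass, move up to (8,7)
Step 2: enter (8,7), '.' pass, move up to (7,7)
Step 3: enter (7,7), '.' pass, move up to (6,7)
Step 4: enter (6,7), '.' pass, move up to (5,7)
Step 5: enter (5,7), '.' pass, move up to (4,7)
Step 6: enter (4,7), '.' pass, move up to (3,7)
Step 7: enter (3,7), '.' pass, move up to (2,7)
Step 8: enter (2,7), '.' pass, move up to (1,7)
Step 9: enter (1,7), '.' pass, move up to (0,7)
Step 10: enter (0,7), '\' deflects up->left, move left to (0,6)
Step 11: enter (0,6), '.' pass, move left to (0,5)
Step 12: enter (0,5), '.' pass, move left to (0,4)
Step 13: enter (0,4), '\' deflects left->up, move up to (-1,4)
Step 14: at (-1,4) — EXIT via top edge, pos 4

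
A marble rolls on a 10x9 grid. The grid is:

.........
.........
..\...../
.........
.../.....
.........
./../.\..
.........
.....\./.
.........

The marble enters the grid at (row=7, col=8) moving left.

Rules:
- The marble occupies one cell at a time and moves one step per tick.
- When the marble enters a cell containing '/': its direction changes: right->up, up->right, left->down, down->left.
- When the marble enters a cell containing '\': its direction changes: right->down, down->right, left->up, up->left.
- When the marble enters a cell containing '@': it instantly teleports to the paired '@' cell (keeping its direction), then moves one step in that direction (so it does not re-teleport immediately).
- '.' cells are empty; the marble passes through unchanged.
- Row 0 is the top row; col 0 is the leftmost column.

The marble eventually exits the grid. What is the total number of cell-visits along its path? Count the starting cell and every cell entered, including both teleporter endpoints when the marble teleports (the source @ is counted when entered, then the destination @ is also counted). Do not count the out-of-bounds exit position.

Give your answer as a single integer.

Answer: 9

Derivation:
Step 1: enter (7,8), '.' pass, move left to (7,7)
Step 2: enter (7,7), '.' pass, move left to (7,6)
Step 3: enter (7,6), '.' pass, move left to (7,5)
Step 4: enter (7,5), '.' pass, move left to (7,4)
Step 5: enter (7,4), '.' pass, move left to (7,3)
Step 6: enter (7,3), '.' pass, move left to (7,2)
Step 7: enter (7,2), '.' pass, move left to (7,1)
Step 8: enter (7,1), '.' pass, move left to (7,0)
Step 9: enter (7,0), '.' pass, move left to (7,-1)
Step 10: at (7,-1) — EXIT via left edge, pos 7
Path length (cell visits): 9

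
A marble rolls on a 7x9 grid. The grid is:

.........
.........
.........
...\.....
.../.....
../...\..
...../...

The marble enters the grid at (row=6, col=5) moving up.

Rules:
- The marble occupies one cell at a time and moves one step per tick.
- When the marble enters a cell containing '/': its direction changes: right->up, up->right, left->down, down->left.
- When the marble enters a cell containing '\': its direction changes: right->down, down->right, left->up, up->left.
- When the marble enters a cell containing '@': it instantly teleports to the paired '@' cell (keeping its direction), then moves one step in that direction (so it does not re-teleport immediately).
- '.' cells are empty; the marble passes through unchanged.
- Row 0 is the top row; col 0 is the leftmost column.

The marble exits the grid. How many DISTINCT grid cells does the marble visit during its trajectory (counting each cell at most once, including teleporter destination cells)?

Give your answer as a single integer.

Answer: 4

Derivation:
Step 1: enter (6,5), '/' deflects up->right, move right to (6,6)
Step 2: enter (6,6), '.' pass, move right to (6,7)
Step 3: enter (6,7), '.' pass, move right to (6,8)
Step 4: enter (6,8), '.' pass, move right to (6,9)
Step 5: at (6,9) — EXIT via right edge, pos 6
Distinct cells visited: 4 (path length 4)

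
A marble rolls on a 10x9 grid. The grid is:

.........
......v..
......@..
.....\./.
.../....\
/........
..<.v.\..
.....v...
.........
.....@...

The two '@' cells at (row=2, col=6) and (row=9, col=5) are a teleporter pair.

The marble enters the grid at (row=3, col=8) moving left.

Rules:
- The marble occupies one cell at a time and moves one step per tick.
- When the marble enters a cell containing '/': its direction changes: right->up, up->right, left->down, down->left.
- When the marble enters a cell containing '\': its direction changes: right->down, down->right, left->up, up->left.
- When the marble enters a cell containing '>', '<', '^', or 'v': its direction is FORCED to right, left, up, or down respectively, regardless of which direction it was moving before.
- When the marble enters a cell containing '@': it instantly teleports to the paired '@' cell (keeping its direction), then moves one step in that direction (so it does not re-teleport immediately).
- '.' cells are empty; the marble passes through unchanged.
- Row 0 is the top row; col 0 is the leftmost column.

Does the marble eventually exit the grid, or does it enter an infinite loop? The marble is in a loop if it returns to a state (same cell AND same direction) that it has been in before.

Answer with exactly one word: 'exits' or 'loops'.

Step 1: enter (3,8), '.' pass, move left to (3,7)
Step 2: enter (3,7), '/' deflects left->down, move down to (4,7)
Step 3: enter (4,7), '.' pass, move down to (5,7)
Step 4: enter (5,7), '.' pass, move down to (6,7)
Step 5: enter (6,7), '.' pass, move down to (7,7)
Step 6: enter (7,7), '.' pass, move down to (8,7)
Step 7: enter (8,7), '.' pass, move down to (9,7)
Step 8: enter (9,7), '.' pass, move down to (10,7)
Step 9: at (10,7) — EXIT via bottom edge, pos 7

Answer: exits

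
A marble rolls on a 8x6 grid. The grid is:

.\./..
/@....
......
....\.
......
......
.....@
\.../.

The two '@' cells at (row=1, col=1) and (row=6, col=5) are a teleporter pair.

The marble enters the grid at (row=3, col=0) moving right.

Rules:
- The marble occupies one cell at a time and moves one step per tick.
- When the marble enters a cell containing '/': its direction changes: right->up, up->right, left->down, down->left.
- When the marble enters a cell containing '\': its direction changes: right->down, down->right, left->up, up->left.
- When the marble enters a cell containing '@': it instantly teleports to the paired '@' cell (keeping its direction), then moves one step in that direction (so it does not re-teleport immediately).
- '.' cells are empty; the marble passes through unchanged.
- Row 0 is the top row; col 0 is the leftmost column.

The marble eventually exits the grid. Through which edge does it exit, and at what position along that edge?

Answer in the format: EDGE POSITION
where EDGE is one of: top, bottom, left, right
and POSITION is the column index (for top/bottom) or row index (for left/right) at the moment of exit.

Answer: right 6

Derivation:
Step 1: enter (3,0), '.' pass, move right to (3,1)
Step 2: enter (3,1), '.' pass, move right to (3,2)
Step 3: enter (3,2), '.' pass, move right to (3,3)
Step 4: enter (3,3), '.' pass, move right to (3,4)
Step 5: enter (3,4), '\' deflects right->down, move down to (4,4)
Step 6: enter (4,4), '.' pass, move down to (5,4)
Step 7: enter (5,4), '.' pass, move down to (6,4)
Step 8: enter (6,4), '.' pass, move down to (7,4)
Step 9: enter (7,4), '/' deflects down->left, move left to (7,3)
Step 10: enter (7,3), '.' pass, move left to (7,2)
Step 11: enter (7,2), '.' pass, move left to (7,1)
Step 12: enter (7,1), '.' pass, move left to (7,0)
Step 13: enter (7,0), '\' deflects left->up, move up to (6,0)
Step 14: enter (6,0), '.' pass, move up to (5,0)
Step 15: enter (5,0), '.' pass, move up to (4,0)
Step 16: enter (4,0), '.' pass, move up to (3,0)
Step 17: enter (3,0), '.' pass, move up to (2,0)
Step 18: enter (2,0), '.' pass, move up to (1,0)
Step 19: enter (1,0), '/' deflects up->right, move right to (1,1)
Step 20: enter (1,1), '@' teleport (1,1)->(6,5), also enter (6,5), move right to (6,6)
Step 21: at (6,6) — EXIT via right edge, pos 6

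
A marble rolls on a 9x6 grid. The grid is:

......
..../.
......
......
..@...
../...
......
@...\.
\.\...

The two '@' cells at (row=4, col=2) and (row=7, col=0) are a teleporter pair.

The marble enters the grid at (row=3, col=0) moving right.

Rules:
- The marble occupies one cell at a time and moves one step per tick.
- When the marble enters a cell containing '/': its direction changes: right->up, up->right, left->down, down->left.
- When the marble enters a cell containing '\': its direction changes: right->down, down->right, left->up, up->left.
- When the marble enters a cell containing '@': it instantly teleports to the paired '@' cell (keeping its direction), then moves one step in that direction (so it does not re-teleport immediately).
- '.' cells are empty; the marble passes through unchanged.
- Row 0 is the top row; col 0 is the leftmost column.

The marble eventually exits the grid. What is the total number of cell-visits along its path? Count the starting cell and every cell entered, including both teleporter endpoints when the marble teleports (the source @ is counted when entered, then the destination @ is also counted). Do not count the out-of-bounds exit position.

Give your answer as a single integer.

Step 1: enter (3,0), '.' pass, move right to (3,1)
Step 2: enter (3,1), '.' pass, move right to (3,2)
Step 3: enter (3,2), '.' pass, move right to (3,3)
Step 4: enter (3,3), '.' pass, move right to (3,4)
Step 5: enter (3,4), '.' pass, move right to (3,5)
Step 6: enter (3,5), '.' pass, move right to (3,6)
Step 7: at (3,6) — EXIT via right edge, pos 3
Path length (cell visits): 6

Answer: 6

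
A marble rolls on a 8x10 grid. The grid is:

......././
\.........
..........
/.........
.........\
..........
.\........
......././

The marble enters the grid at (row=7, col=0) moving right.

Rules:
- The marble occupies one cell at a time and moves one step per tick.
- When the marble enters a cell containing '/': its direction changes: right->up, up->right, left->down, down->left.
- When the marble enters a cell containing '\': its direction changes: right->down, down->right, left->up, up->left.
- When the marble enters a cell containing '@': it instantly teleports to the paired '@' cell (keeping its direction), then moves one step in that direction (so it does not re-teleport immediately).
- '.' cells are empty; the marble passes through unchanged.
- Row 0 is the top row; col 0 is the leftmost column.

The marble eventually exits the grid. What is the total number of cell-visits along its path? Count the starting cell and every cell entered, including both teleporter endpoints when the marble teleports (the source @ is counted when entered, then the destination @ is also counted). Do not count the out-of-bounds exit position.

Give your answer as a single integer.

Step 1: enter (7,0), '.' pass, move right to (7,1)
Step 2: enter (7,1), '.' pass, move right to (7,2)
Step 3: enter (7,2), '.' pass, move right to (7,3)
Step 4: enter (7,3), '.' pass, move right to (7,4)
Step 5: enter (7,4), '.' pass, move right to (7,5)
Step 6: enter (7,5), '.' pass, move right to (7,6)
Step 7: enter (7,6), '.' pass, move right to (7,7)
Step 8: enter (7,7), '/' deflects right->up, move up to (6,7)
Step 9: enter (6,7), '.' pass, move up to (5,7)
Step 10: enter (5,7), '.' pass, move up to (4,7)
Step 11: enter (4,7), '.' pass, move up to (3,7)
Step 12: enter (3,7), '.' pass, move up to (2,7)
Step 13: enter (2,7), '.' pass, move up to (1,7)
Step 14: enter (1,7), '.' pass, move up to (0,7)
Step 15: enter (0,7), '/' deflects up->right, move right to (0,8)
Step 16: enter (0,8), '.' pass, move right to (0,9)
Step 17: enter (0,9), '/' deflects right->up, move up to (-1,9)
Step 18: at (-1,9) — EXIT via top edge, pos 9
Path length (cell visits): 17

Answer: 17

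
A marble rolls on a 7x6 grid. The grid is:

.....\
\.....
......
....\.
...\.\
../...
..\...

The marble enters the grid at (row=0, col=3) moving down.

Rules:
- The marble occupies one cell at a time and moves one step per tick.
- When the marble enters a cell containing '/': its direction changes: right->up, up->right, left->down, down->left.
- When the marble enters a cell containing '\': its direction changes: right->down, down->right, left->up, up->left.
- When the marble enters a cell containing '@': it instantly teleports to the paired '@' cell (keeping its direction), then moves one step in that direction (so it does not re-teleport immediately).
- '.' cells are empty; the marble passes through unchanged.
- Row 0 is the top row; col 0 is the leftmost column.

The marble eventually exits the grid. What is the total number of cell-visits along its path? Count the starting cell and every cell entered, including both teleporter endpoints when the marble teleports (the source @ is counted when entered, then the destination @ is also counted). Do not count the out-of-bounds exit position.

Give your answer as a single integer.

Step 1: enter (0,3), '.' pass, move down to (1,3)
Step 2: enter (1,3), '.' pass, move down to (2,3)
Step 3: enter (2,3), '.' pass, move down to (3,3)
Step 4: enter (3,3), '.' pass, move down to (4,3)
Step 5: enter (4,3), '\' deflects down->right, move right to (4,4)
Step 6: enter (4,4), '.' pass, move right to (4,5)
Step 7: enter (4,5), '\' deflects right->down, move down to (5,5)
Step 8: enter (5,5), '.' pass, move down to (6,5)
Step 9: enter (6,5), '.' pass, move down to (7,5)
Step 10: at (7,5) — EXIT via bottom edge, pos 5
Path length (cell visits): 9

Answer: 9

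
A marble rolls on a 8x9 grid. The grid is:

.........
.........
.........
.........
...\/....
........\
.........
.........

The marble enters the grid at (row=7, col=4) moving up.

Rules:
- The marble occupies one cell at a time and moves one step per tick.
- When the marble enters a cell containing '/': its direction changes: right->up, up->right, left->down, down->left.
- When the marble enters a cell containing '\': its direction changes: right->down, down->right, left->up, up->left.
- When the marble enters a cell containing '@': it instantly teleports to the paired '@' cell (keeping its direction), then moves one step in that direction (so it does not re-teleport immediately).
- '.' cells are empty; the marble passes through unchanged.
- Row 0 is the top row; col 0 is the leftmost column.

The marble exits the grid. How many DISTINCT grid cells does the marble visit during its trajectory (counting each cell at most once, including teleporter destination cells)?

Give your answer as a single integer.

Step 1: enter (7,4), '.' pass, move up to (6,4)
Step 2: enter (6,4), '.' pass, move up to (5,4)
Step 3: enter (5,4), '.' pass, move up to (4,4)
Step 4: enter (4,4), '/' deflects up->right, move right to (4,5)
Step 5: enter (4,5), '.' pass, move right to (4,6)
Step 6: enter (4,6), '.' pass, move right to (4,7)
Step 7: enter (4,7), '.' pass, move right to (4,8)
Step 8: enter (4,8), '.' pass, move right to (4,9)
Step 9: at (4,9) — EXIT via right edge, pos 4
Distinct cells visited: 8 (path length 8)

Answer: 8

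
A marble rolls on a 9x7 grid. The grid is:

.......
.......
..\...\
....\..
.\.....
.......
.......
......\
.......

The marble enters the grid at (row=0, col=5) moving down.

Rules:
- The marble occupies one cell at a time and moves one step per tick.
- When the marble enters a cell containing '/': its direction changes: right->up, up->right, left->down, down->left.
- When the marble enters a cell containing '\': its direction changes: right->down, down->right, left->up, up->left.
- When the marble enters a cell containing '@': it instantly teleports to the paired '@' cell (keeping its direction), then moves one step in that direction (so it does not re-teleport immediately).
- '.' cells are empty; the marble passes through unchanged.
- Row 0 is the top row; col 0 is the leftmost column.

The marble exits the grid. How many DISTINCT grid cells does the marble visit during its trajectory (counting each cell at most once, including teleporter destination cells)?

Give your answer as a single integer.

Step 1: enter (0,5), '.' pass, move down to (1,5)
Step 2: enter (1,5), '.' pass, move down to (2,5)
Step 3: enter (2,5), '.' pass, move down to (3,5)
Step 4: enter (3,5), '.' pass, move down to (4,5)
Step 5: enter (4,5), '.' pass, move down to (5,5)
Step 6: enter (5,5), '.' pass, move down to (6,5)
Step 7: enter (6,5), '.' pass, move down to (7,5)
Step 8: enter (7,5), '.' pass, move down to (8,5)
Step 9: enter (8,5), '.' pass, move down to (9,5)
Step 10: at (9,5) — EXIT via bottom edge, pos 5
Distinct cells visited: 9 (path length 9)

Answer: 9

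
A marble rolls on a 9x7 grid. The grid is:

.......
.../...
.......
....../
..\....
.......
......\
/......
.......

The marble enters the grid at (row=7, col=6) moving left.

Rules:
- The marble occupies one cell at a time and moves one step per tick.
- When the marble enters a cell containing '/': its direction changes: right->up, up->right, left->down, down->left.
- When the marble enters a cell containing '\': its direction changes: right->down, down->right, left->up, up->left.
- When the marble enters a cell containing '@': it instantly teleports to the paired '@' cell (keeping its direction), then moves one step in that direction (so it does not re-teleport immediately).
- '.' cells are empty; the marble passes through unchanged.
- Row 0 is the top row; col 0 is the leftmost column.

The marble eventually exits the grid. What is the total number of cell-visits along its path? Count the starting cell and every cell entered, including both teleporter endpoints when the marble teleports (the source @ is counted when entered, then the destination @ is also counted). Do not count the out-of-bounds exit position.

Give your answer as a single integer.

Step 1: enter (7,6), '.' pass, move left to (7,5)
Step 2: enter (7,5), '.' pass, move left to (7,4)
Step 3: enter (7,4), '.' pass, move left to (7,3)
Step 4: enter (7,3), '.' pass, move left to (7,2)
Step 5: enter (7,2), '.' pass, move left to (7,1)
Step 6: enter (7,1), '.' pass, move left to (7,0)
Step 7: enter (7,0), '/' deflects left->down, move down to (8,0)
Step 8: enter (8,0), '.' pass, move down to (9,0)
Step 9: at (9,0) — EXIT via bottom edge, pos 0
Path length (cell visits): 8

Answer: 8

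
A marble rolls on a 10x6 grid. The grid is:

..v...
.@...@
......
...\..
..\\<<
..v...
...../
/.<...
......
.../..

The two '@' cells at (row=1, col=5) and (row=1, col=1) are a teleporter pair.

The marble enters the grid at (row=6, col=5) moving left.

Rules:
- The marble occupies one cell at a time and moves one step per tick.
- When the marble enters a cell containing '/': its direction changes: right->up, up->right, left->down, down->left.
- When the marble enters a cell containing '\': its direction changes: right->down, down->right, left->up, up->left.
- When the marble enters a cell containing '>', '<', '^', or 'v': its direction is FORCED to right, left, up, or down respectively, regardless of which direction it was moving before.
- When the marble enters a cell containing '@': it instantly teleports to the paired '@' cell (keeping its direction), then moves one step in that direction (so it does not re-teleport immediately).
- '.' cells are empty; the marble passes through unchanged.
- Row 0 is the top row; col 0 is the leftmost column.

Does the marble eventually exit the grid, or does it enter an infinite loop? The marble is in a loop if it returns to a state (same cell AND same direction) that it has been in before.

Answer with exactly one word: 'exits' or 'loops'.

Answer: exits

Derivation:
Step 1: enter (6,5), '/' deflects left->down, move down to (7,5)
Step 2: enter (7,5), '.' pass, move down to (8,5)
Step 3: enter (8,5), '.' pass, move down to (9,5)
Step 4: enter (9,5), '.' pass, move down to (10,5)
Step 5: at (10,5) — EXIT via bottom edge, pos 5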